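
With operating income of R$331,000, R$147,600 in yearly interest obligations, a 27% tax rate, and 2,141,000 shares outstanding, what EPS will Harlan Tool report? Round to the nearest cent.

Interest = R$147,600.00, so EBT = R$331,000 − R$147,600.00 = R$183,400.00.
Net income = R$183,400.00 × (1 − 0.27) = R$133,882.00.
Per share: R$133,882.00 / 2,141,000 shares = R$0.06.

R$0.06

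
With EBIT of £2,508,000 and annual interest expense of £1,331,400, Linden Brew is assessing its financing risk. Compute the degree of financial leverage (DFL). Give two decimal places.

2.13

Annual interest charges come to £1,331,400.00.
Degree of financial leverage = EBIT / (EBIT − interest) = £2,508,000 / £1,176,600.00 = 2.1316.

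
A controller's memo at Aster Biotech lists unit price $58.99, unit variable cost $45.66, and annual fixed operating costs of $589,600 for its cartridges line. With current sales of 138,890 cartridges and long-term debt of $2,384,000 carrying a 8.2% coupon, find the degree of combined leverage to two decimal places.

1.74

At 138,890 units, contribution = 138,890 × $13.33 = $1,851,403.70.
Operating income = contribution − fixed costs = $1,851,403.70 − $589,600 = $1,261,803.70. Interest = $195,488.00, so EBIT − I = $1,066,315.70.
DCL = contribution ÷ (EBIT − I) = $1,851,403.70 ÷ $1,066,315.70 = 1.7363.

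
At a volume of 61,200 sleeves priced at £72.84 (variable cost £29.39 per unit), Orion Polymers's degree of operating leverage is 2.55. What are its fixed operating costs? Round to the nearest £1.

£1,616,340

Contribution at this volume is 61,200 × £43.45 = £2,659,140.00.
Since DOL = CM ÷ EBIT, EBIT = £2,659,140.00 ÷ 2.55 = £1,042,800.00.
And FC = contribution − EBIT = £2,659,140.00 − £1,042,800.00 = £1,616,340.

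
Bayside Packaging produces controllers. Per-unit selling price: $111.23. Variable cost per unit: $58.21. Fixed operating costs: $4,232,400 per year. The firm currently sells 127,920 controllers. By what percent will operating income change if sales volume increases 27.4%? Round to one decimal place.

+72.9%

Contribution at this volume is 127,920 × $53.02 = $6,782,318.40.
Subtracting fixed costs: EBIT = $6,782,318.40 − $4,232,400 = $2,549,918.40.
Degree of operating leverage = $6,782,318.40 / $2,549,918.40 = 2.6598.
Operating income changes by 2.6598 × +27.4% = +72.9%.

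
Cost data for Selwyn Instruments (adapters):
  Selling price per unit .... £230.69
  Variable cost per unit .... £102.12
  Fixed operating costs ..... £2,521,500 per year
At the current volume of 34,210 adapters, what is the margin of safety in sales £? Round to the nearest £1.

Each unit contributes £230.69 − £102.12 = £128.57. Break-even units = £2,521,500 ÷ £128.57 = 19,611.88; break-even revenue = 19,611.88 × £230.69 = £4,524,265.65.
Current sales = 34,210 × £230.69 = £7,891,904.90.
Margin of safety = £7,891,904.90 − £4,524,265.65 = £3,367,639.

£3,367,639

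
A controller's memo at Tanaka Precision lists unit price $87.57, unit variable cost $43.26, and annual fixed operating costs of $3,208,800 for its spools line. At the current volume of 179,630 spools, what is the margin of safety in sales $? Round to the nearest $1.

Each unit contributes $87.57 − $43.26 = $44.31. Break-even units = $3,208,800 ÷ $44.31 = 72,417.06; break-even revenue = 72,417.06 × $87.57 = $6,341,562.09.
Current sales = 179,630 × $87.57 = $15,730,199.10.
Margin of safety = $15,730,199.10 − $6,341,562.09 = $9,388,637.

$9,388,637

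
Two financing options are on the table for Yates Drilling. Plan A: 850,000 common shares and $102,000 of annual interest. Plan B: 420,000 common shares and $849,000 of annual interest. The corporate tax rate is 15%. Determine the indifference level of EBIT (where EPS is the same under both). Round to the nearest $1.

At indifference, (EBIT − 102,000)(1 − t)/850,000 = (EBIT − 849,000)(1 − t)/420,000.
Cancelling (1 − t) and cross-multiplying: 420,000·(EBIT − 102,000) = 850,000·(EBIT − 849,000).
EBIT × (850,000 − 420,000) = 849,000 × 850,000 − 102,000 × 420,000 = 678,810,000,000, so EBIT = 678,810,000,000 ÷ 430,000 = 1,578,627.91.

$1,578,628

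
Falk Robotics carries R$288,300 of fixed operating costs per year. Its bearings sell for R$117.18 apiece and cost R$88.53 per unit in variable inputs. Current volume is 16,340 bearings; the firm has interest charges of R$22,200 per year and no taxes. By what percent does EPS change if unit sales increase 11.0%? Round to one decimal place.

+32.7%

At 16,340 units, contribution = 16,340 × R$28.65 = R$468,141.00.
EBIT = R$468,141.00 − R$288,300 = R$179,841.00.
After interest of R$22,200.00, pre-tax earnings = R$157,641.00.
Degree of combined leverage = contribution ÷ (EBIT − I) = R$468,141.00 ÷ R$157,641.00 = 2.9697.
%ΔEPS = DCL × %ΔSales = 2.9697 × +11.0% = +32.7%.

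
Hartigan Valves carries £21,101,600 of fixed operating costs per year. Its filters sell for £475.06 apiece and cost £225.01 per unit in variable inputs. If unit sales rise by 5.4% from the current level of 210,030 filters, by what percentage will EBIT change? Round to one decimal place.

Contribution at this volume is 210,030 × £250.05 = £52,518,001.50.
Subtracting fixed costs: EBIT = £52,518,001.50 − £21,101,600 = £31,416,401.50.
So DOL = total CM / EBIT = £52,518,001.50 / £31,416,401.50 = 1.6717.
%ΔEBIT = DOL × %ΔSales = 1.6717 × +5.4% = +9.0%.

+9.0%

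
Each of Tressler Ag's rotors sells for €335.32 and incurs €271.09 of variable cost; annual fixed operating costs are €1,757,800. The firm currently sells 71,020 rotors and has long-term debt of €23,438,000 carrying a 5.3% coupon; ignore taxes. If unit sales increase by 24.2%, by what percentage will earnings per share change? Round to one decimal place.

+70.7%

At 71,020 units, contribution = 71,020 × €64.23 = €4,561,614.60.
Subtracting fixed costs: EBIT = €4,561,614.60 − €1,757,800 = €2,803,814.60.
Interest = €1,242,214.00, so EBIT − I = €1,561,600.60.
DCL = total CM / (EBIT − I) = €4,561,614.60 / €1,561,600.60 = 2.9211.
EPS therefore changes by 2.9211 × (+24.2%) = +70.7%.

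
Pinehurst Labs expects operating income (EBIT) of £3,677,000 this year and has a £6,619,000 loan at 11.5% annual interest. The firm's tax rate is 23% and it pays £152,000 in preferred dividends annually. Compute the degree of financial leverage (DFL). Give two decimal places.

Annual interest charges come to £761,185.00.
Pre-tax preferred-dividend burden = £152,000 ÷ (1 − 0.23) = £197,402.60.
DFL = EBIT ÷ [EBIT − I − D_p/(1−t)] = £3,677,000 ÷ [£3,677,000 − £761,185.00 − £197,402.60] = £3,677,000 ÷ £2,718,412.40 = 1.3526.

1.35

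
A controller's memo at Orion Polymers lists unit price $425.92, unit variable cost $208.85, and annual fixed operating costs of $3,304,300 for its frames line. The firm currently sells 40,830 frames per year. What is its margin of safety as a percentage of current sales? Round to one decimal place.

62.7%

Contribution margin per unit = $425.92 − $208.85 = $217.07. Break-even units = $3,304,300 ÷ $217.07 = 15,222.28; break-even revenue = 15,222.28 × $425.92 = $6,483,472.87.
Current sales = 40,830 × $425.92 = $17,390,313.60.
Margin of safety = ($17,390,313.60 − $6,483,472.87) ÷ $17,390,313.60 = 62.7%.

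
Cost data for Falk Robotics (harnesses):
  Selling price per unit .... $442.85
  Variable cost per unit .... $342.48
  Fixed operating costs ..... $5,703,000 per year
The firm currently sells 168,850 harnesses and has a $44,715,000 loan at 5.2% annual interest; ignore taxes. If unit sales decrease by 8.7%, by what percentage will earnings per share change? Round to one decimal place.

-16.5%

At 168,850 units, contribution = 168,850 × $100.37 = $16,947,474.50.
Operating income = contribution − fixed costs = $16,947,474.50 − $5,703,000 = $11,244,474.50.
Interest = $2,325,180.00, so EBIT − I = $8,919,294.50.
DCL = total CM / (EBIT − I) = $16,947,474.50 / $8,919,294.50 = 1.9001.
EPS therefore changes by 1.9001 × (-8.7%) = -16.5%.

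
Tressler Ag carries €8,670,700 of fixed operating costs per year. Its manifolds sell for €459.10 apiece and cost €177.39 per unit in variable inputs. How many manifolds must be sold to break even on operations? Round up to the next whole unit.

30,779 manifolds

Each unit contributes €459.10 − €177.39 = €281.71.
Break-even volume = fixed costs ÷ CM per unit = €8,670,700 ÷ €281.71 = 30,778.82, so 30,779 manifolds.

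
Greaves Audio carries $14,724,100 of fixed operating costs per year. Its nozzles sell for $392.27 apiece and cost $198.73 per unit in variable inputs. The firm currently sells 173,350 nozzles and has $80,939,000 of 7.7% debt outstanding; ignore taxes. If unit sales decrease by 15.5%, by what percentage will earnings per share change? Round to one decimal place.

-41.3%

At 173,350 units, contribution = 173,350 × $193.54 = $33,550,159.00.
Subtracting fixed costs: EBIT = $33,550,159.00 − $14,724,100 = $18,826,059.00.
After interest of $6,232,303.00, pre-tax earnings = $12,593,756.00.
DCL = total CM / (EBIT − I) = $33,550,159.00 / $12,593,756.00 = 2.6640.
%ΔEPS = DCL × %ΔSales = 2.6640 × -15.5% = -41.3%.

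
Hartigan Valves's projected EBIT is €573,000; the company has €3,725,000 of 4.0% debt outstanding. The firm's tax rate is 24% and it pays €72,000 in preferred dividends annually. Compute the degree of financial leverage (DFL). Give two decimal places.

1.74

Annual interest charges come to €149,000.00.
Preferred dividends grossed up pre-tax: €72,000 / (1 − 0.24) = €94,736.84.
DFL = EBIT ÷ [EBIT − I − D_p/(1−t)] = €573,000 ÷ [€573,000 − €149,000.00 − €94,736.84] = €573,000 ÷ €329,263.16 = 1.7402.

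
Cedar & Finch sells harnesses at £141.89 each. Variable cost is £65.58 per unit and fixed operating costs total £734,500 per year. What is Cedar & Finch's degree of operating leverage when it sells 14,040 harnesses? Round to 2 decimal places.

Contribution at this volume is 14,040 × £76.31 = £1,071,392.40.
Subtracting fixed costs: EBIT = £1,071,392.40 − £734,500 = £336,892.40.
Degree of operating leverage = £1,071,392.40 / £336,892.40 = 3.1802.

3.18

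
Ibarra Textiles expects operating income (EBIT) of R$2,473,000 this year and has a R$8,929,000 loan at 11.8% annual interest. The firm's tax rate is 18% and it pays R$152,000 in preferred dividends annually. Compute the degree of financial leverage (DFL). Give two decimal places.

2.00

Interest = R$1,053,622.00.
Pre-tax preferred-dividend burden = R$152,000 ÷ (1 − 0.18) = R$185,365.85.
DFL = EBIT ÷ [EBIT − I − D_p/(1−t)] = R$2,473,000 ÷ [R$2,473,000 − R$1,053,622.00 − R$185,365.85] = R$2,473,000 ÷ R$1,234,012.15 = 2.0040.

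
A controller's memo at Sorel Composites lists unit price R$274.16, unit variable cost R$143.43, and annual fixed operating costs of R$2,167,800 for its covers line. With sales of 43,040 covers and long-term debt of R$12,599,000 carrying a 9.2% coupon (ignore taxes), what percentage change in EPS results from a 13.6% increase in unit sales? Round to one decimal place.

+33.3%

Total contribution margin = 43,040 × R$130.73 = R$5,626,619.20.
EBIT = R$5,626,619.20 − R$2,167,800 = R$3,458,819.20.
Interest = R$1,159,108.00, so EBIT − I = R$2,299,711.20.
Degree of combined leverage = contribution ÷ (EBIT − I) = R$5,626,619.20 ÷ R$2,299,711.20 = 2.4467.
%ΔEPS = DCL × %ΔSales = 2.4467 × +13.6% = +33.3%.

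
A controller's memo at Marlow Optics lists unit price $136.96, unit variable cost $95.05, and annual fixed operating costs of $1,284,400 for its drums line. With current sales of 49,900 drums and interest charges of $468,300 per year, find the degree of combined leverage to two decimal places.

Contribution at this volume is 49,900 × $41.91 = $2,091,309.00.
Operating income = contribution − fixed costs = $2,091,309.00 − $1,284,400 = $806,909.00. Interest = $468,300.00.
DOL = $2,091,309.00 ÷ $806,909.00 = 2.5918; DFL = $806,909.00 ÷ $338,609.00 = 2.3830.
Combined leverage = 2.5918 × 2.3830 = 6.1763.

6.18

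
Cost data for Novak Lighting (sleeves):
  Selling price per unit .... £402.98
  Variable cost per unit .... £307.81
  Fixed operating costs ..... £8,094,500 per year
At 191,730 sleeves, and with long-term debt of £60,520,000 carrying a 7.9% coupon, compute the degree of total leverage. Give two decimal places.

Contribution at this volume is 191,730 × £95.17 = £18,246,944.10.
EBIT = £18,246,944.10 − £8,094,500 = £10,152,444.10. Interest = £4,781,080.00, so EBIT − I = £5,371,364.10.
Degree of total leverage = total CM / (EBIT − interest) = £18,246,944.10 / £5,371,364.10 = 3.3971.

3.40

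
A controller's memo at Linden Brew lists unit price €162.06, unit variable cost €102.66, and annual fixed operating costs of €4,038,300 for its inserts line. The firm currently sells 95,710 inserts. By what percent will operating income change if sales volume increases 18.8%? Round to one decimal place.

+64.9%

At 95,710 units, contribution = 95,710 × €59.40 = €5,685,174.00.
Operating income = contribution − fixed costs = €5,685,174.00 − €4,038,300 = €1,646,874.00.
So DOL = total CM / EBIT = €5,685,174.00 / €1,646,874.00 = 3.4521.
%ΔEBIT = DOL × %ΔSales = 3.4521 × +18.8% = +64.9%.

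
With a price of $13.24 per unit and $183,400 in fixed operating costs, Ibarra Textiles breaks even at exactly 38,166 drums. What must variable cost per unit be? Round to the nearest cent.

Contribution per unit must be FC / Q = $183,400 / 38,166 = $4.8053.
Variable cost per unit = $13.24 − $4.8053 = $8.43.

$8.43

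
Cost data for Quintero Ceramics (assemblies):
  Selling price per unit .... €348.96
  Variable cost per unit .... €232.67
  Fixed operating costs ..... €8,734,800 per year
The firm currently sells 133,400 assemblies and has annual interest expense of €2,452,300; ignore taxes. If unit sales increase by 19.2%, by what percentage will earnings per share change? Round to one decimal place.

+68.9%

At 133,400 units, contribution = 133,400 × €116.29 = €15,513,086.00.
EBIT = €15,513,086.00 − €8,734,800 = €6,778,286.00.
Interest = €2,452,300.00, so EBIT − I = €4,325,986.00.
DCL = total CM / (EBIT − I) = €15,513,086.00 / €4,325,986.00 = 3.5860.
%ΔEPS = DCL × %ΔSales = 3.5860 × +19.2% = +68.9%.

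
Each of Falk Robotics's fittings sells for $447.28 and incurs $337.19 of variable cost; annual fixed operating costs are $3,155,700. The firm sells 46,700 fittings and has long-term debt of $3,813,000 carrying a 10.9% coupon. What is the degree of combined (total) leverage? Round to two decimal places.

At 46,700 units, contribution = 46,700 × $110.09 = $5,141,203.00.
Subtracting fixed costs: EBIT = $5,141,203.00 − $3,155,700 = $1,985,503.00. Interest = $415,617.00, so EBIT − I = $1,569,886.00.
Degree of total leverage = total CM / (EBIT − interest) = $5,141,203.00 / $1,569,886.00 = 3.2749.

3.27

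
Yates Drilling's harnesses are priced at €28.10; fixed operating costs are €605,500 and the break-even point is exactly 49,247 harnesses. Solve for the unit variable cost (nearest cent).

€15.80

Contribution per unit must be FC / Q = €605,500 / 49,247 = €12.2952.
Variable cost per unit = €28.10 − €12.2952 = €15.80.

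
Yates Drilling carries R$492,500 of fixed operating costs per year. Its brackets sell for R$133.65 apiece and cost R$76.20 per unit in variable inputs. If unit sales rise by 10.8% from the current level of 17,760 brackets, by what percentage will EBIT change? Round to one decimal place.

+20.9%

At 17,760 units, contribution = 17,760 × R$57.45 = R$1,020,312.00.
Subtracting fixed costs: EBIT = R$1,020,312.00 − R$492,500 = R$527,812.00.
DOL = contribution ÷ EBIT = R$1,020,312.00 ÷ R$527,812.00 = 1.9331.
So EBIT moves 1.9331 × (+10.8%) = +20.9%.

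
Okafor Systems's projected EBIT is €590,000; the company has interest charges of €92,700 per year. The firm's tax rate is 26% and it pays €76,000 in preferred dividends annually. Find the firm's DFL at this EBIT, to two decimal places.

1.50

Interest = €92,700.00.
Preferred dividends grossed up pre-tax: €76,000 / (1 − 0.26) = €102,702.70.
DFL = EBIT ÷ [EBIT − I − D_p/(1−t)] = €590,000 ÷ [€590,000 − €92,700.00 − €102,702.70] = €590,000 ÷ €394,597.30 = 1.4952.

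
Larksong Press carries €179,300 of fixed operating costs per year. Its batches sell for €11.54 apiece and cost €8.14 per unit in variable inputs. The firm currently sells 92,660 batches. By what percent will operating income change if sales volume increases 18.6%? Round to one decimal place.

+43.2%

Contribution at this volume is 92,660 × €3.40 = €315,044.00.
EBIT = €315,044.00 − €179,300 = €135,744.00.
So DOL = total CM / EBIT = €315,044.00 / €135,744.00 = 2.3209.
Operating income changes by 2.3209 × +18.6% = +43.2%.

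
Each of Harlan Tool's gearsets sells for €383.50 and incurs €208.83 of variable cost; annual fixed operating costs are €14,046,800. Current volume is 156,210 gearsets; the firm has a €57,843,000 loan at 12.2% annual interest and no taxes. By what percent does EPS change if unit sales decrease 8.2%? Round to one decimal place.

At 156,210 units, contribution = 156,210 × €174.67 = €27,285,200.70.
Operating income = contribution − fixed costs = €27,285,200.70 − €14,046,800 = €13,238,400.70.
Interest = €7,056,846.00, so EBIT − I = €6,181,554.70.
DCL = total CM / (EBIT − I) = €27,285,200.70 / €6,181,554.70 = 4.4140.
EPS therefore changes by 4.4140 × (-8.2%) = -36.2%.

-36.2%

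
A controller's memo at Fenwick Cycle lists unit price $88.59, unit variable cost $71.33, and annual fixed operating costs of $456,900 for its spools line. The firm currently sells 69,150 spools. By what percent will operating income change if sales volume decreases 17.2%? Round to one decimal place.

-27.9%

Contribution at this volume is 69,150 × $17.26 = $1,193,529.00.
EBIT = $1,193,529.00 − $456,900 = $736,629.00.
Degree of operating leverage = $1,193,529.00 / $736,629.00 = 1.6203.
%ΔEBIT = DOL × %ΔSales = 1.6203 × -17.2% = -27.9%.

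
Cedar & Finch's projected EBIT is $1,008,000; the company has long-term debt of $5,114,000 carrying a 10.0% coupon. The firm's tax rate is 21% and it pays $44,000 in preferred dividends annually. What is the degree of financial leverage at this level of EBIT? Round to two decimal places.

Annual interest charges come to $511,400.00.
Preferred dividends grossed up pre-tax: $44,000 / (1 − 0.21) = $55,696.20.
DFL = EBIT ÷ [EBIT − I − D_p/(1−t)] = $1,008,000 ÷ [$1,008,000 − $511,400.00 − $55,696.20] = $1,008,000 ÷ $440,903.80 = 2.2862.

2.29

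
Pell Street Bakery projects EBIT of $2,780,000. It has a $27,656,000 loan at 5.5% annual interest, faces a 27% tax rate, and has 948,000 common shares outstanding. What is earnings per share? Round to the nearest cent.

$0.97

Pre-tax income = $2,780,000 − $1,521,080.00 = $1,258,920.00.
After tax at 27%: net income = $1,258,920.00 × 0.73 = $919,011.60.
EPS = $919,011.60 ÷ 948,000 = $0.97.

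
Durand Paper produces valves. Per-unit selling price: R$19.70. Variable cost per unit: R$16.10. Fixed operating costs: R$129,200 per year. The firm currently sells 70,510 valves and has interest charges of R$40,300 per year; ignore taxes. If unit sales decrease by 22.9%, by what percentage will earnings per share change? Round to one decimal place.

Total contribution margin = 70,510 × R$3.60 = R$253,836.00.
Operating income = contribution − fixed costs = R$253,836.00 − R$129,200 = R$124,636.00.
After interest of R$40,300.00, pre-tax earnings = R$84,336.00.
Degree of combined leverage = contribution ÷ (EBIT − I) = R$253,836.00 ÷ R$84,336.00 = 3.0098.
EPS therefore changes by 3.0098 × (-22.9%) = -68.9%.

-68.9%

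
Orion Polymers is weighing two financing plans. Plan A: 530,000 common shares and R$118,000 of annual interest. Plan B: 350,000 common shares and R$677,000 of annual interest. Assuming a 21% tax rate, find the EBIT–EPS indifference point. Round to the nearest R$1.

R$1,763,944

Set EPS_A = EPS_B: (EBIT − R$118,000)(1 − 0.21) ÷ 530,000 = (EBIT − R$677,000)(1 − 0.21) ÷ 350,000.
The (1 − t) factor cancels: (EBIT − 118,000) × 350,000 = (EBIT − 677,000) × 530,000.
Solving, EBIT = (677,000·530,000 − 118,000·350,000) / (530,000 − 350,000) = 317,510,000,000 / 180,000 = 1,763,944.44.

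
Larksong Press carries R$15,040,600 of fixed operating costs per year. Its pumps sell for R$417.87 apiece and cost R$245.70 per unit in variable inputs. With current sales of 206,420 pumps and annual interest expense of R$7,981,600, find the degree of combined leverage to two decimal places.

2.84

Contribution at this volume is 206,420 × R$172.17 = R$35,539,331.40.
Subtracting fixed costs: EBIT = R$35,539,331.40 − R$15,040,600 = R$20,498,731.40. Interest = R$7,981,600.00.
DOL = R$35,539,331.40 ÷ R$20,498,731.40 = 1.7337; DFL = R$20,498,731.40 ÷ R$12,517,131.40 = 1.6377.
DCL = DOL × DFL = 1.7337 × 1.6377 = 2.8393.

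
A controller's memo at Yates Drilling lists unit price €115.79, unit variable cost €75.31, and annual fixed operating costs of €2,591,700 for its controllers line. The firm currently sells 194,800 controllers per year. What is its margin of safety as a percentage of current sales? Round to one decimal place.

Each unit contributes €115.79 − €75.31 = €40.48. Break-even units = €2,591,700 ÷ €40.48 = 64,024.21; break-even revenue = 64,024.21 × €115.79 = €7,413,363.22.
Current sales = 194,800 × €115.79 = €22,555,892.00.
Margin of safety = (€22,555,892.00 − €7,413,363.22) ÷ €22,555,892.00 = 67.1%.

67.1%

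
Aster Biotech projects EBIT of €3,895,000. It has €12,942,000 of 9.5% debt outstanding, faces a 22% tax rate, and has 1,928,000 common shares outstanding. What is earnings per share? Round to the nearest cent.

Pre-tax income = €3,895,000 − €1,229,490.00 = €2,665,510.00.
After tax at 22%: net income = €2,665,510.00 × 0.78 = €2,079,097.80.
EPS = €2,079,097.80 ÷ 1,928,000 = €1.08.

€1.08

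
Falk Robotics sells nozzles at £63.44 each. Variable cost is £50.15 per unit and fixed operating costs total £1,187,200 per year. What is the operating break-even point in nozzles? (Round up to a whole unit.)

89,331 nozzles

Unit CM = price − variable cost = £63.44 − £50.15 = £13.29.
Break-even Q = £1,187,200 / £13.29 = 89,330.32 → 89,331 nozzles.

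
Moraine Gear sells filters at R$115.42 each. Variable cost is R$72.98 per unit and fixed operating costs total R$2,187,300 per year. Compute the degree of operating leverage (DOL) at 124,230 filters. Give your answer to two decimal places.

Contribution at this volume is 124,230 × R$42.44 = R$5,272,321.20.
Operating income = contribution − fixed costs = R$5,272,321.20 − R$2,187,300 = R$3,085,021.20.
DOL = contribution ÷ EBIT = R$5,272,321.20 ÷ R$3,085,021.20 = 1.7090.

1.71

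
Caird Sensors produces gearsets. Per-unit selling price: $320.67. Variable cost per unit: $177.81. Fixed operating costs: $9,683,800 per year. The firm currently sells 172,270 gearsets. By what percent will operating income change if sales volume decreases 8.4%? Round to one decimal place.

Total contribution margin = 172,270 × $142.86 = $24,610,492.20.
EBIT = $24,610,492.20 − $9,683,800 = $14,926,692.20.
So DOL = total CM / EBIT = $24,610,492.20 / $14,926,692.20 = 1.6488.
Operating income changes by 1.6488 × -8.4% = -13.8%.

-13.8%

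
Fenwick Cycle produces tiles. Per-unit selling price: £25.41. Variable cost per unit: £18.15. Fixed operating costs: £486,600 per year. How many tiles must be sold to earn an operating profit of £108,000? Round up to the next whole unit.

Contribution margin per unit = £25.41 − £18.15 = £7.26.
Required volume = (fixed costs + target profit) ÷ CM = (£486,600 + £108,000) ÷ £7.26 = 81,900.83, so 81,901 tiles.

81,901 tiles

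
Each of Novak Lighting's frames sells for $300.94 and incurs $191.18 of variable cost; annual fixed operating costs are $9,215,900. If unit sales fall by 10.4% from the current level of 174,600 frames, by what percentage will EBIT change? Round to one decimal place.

At 174,600 units, contribution = 174,600 × $109.76 = $19,164,096.00.
EBIT = $19,164,096.00 − $9,215,900 = $9,948,196.00.
DOL = contribution ÷ EBIT = $19,164,096.00 ÷ $9,948,196.00 = 1.9264.
So EBIT moves 1.9264 × (-10.4%) = -20.0%.

-20.0%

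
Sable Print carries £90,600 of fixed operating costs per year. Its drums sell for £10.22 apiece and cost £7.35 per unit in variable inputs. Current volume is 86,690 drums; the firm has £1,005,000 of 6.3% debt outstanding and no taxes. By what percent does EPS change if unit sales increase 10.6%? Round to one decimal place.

Total contribution margin = 86,690 × £2.87 = £248,800.30.
Operating income = contribution − fixed costs = £248,800.30 − £90,600 = £158,200.30.
After interest of £63,315.00, pre-tax earnings = £94,885.30.
Degree of combined leverage = contribution ÷ (EBIT − I) = £248,800.30 ÷ £94,885.30 = 2.6221.
EPS therefore changes by 2.6221 × (+10.6%) = +27.8%.

+27.8%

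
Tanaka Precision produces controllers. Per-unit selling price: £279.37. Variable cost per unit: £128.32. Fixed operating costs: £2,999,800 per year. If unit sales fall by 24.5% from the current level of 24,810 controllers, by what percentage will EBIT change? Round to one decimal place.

At 24,810 units, contribution = 24,810 × £151.05 = £3,747,550.50.
EBIT = £3,747,550.50 − £2,999,800 = £747,750.50.
Degree of operating leverage = £3,747,550.50 / £747,750.50 = 5.0118.
Operating income changes by 5.0118 × -24.5% = -122.8%.

-122.8%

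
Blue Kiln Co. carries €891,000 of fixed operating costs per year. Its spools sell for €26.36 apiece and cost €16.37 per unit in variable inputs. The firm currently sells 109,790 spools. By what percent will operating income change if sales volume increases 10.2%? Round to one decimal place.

Total contribution margin = 109,790 × €9.99 = €1,096,802.10.
Subtracting fixed costs: EBIT = €1,096,802.10 − €891,000 = €205,802.10.
DOL = contribution ÷ EBIT = €1,096,802.10 ÷ €205,802.10 = 5.3294.
So EBIT moves 5.3294 × (+10.2%) = +54.4%.

+54.4%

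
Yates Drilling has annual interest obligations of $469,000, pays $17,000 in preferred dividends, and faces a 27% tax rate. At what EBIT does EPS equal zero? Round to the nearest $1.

$492,288

Preferred dividends are paid after tax, so their pre-tax equivalent is $17,000 ÷ (1 − 0.27) = $23,287.67.
Financial break-even EBIT = interest + D_p ÷ (1 − t) = $469,000 + $23,287.67 = $492,287.67.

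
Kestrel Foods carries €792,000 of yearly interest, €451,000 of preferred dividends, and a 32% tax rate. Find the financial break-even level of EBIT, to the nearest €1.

Grossing the preferred dividend up to pre-tax terms: €451,000 / (1 − 0.32) = €663,235.29.
Financial break-even EBIT = interest + D_p ÷ (1 − t) = €792,000 + €663,235.29 = €1,455,235.29.

€1,455,235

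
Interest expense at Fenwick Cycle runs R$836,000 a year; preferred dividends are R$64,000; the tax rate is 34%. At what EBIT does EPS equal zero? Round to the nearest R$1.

Grossing the preferred dividend up to pre-tax terms: R$64,000 / (1 − 0.34) = R$96,969.70.
EPS = 0 when EBIT covers interest plus the pre-tax preferred burden: R$836,000 + R$96,969.70 = R$932,969.70.

R$932,970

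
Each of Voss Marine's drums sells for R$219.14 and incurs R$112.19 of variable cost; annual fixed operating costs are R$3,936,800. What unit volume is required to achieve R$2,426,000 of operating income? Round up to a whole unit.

Unit CM = price − variable cost = R$219.14 − R$112.19 = R$106.95.
Units = (FC + target) / CM = (R$3,936,800 + R$2,426,000) / R$106.95 = 59,493.22, so 59,494 drums.

59,494 drums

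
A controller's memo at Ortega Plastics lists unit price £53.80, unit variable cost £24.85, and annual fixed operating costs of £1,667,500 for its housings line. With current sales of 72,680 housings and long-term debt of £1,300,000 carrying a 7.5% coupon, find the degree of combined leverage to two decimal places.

6.21

Contribution at this volume is 72,680 × £28.95 = £2,104,086.00.
EBIT = £2,104,086.00 − £1,667,500 = £436,586.00. Interest = £97,500.00.
DOL = £2,104,086.00 ÷ £436,586.00 = 4.8194; DFL = £436,586.00 ÷ £339,086.00 = 1.2875.
DCL = DOL × DFL = 4.8194 × 1.2875 = 6.2050.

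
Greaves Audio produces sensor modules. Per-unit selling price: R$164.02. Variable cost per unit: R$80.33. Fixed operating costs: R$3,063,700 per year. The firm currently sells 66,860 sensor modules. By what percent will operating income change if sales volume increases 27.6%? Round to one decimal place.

Total contribution margin = 66,860 × R$83.69 = R$5,595,513.40.
Subtracting fixed costs: EBIT = R$5,595,513.40 − R$3,063,700 = R$2,531,813.40.
Degree of operating leverage = R$5,595,513.40 / R$2,531,813.40 = 2.2101.
So EBIT moves 2.2101 × (+27.6%) = +61.0%.

+61.0%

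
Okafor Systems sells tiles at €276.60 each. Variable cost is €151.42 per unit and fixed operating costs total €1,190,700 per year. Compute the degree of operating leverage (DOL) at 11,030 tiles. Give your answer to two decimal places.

At 11,030 units, contribution = 11,030 × €125.18 = €1,380,735.40.
Operating income = contribution − fixed costs = €1,380,735.40 − €1,190,700 = €190,035.40.
So DOL = total CM / EBIT = €1,380,735.40 / €190,035.40 = 7.2657.

7.27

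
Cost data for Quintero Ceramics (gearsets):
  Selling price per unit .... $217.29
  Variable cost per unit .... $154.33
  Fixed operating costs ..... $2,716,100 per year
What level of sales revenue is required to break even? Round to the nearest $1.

Contribution margin per unit = $217.29 − $154.33 = $62.96, a CM ratio of $62.96 ÷ $217.29 = 0.2898.
Break-even revenue = fixed costs × price ÷ CM = $2,716,100 × $217.29 ÷ $62.96 = $9,373,910.

$9,373,910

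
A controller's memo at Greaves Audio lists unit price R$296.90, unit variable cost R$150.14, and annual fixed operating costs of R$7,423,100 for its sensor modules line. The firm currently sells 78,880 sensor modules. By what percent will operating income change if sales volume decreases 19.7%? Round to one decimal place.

-54.9%

Contribution at this volume is 78,880 × R$146.76 = R$11,576,428.80.
Subtracting fixed costs: EBIT = R$11,576,428.80 − R$7,423,100 = R$4,153,328.80.
So DOL = total CM / EBIT = R$11,576,428.80 / R$4,153,328.80 = 2.7873.
So EBIT moves 2.7873 × (-19.7%) = -54.9%.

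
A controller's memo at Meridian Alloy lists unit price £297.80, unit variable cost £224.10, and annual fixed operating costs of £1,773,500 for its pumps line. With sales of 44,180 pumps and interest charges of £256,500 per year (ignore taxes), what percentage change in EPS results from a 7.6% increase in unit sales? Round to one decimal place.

At 44,180 units, contribution = 44,180 × £73.70 = £3,256,066.00.
Subtracting fixed costs: EBIT = £3,256,066.00 − £1,773,500 = £1,482,566.00.
Interest = £256,500.00, so EBIT − I = £1,226,066.00.
Degree of combined leverage = contribution ÷ (EBIT − I) = £3,256,066.00 ÷ £1,226,066.00 = 2.6557.
EPS therefore changes by 2.6557 × (+7.6%) = +20.2%.

+20.2%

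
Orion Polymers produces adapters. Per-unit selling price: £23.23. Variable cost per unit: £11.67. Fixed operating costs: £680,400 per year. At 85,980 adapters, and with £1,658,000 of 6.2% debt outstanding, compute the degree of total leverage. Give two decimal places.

Total contribution margin = 85,980 × £11.56 = £993,928.80.
Subtracting fixed costs: EBIT = £993,928.80 − £680,400 = £313,528.80. Interest = £102,796.00, so EBIT − I = £210,732.80.
Degree of total leverage = total CM / (EBIT − interest) = £993,928.80 / £210,732.80 = 4.7165.

4.72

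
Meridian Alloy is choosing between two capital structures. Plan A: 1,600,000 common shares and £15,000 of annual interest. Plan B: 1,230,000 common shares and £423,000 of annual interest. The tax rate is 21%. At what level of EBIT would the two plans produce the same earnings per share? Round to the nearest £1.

£1,779,324

At indifference, (EBIT − 15,000)(1 − t)/1,600,000 = (EBIT − 423,000)(1 − t)/1,230,000.
The (1 − t) factor cancels: (EBIT − 15,000) × 1,230,000 = (EBIT − 423,000) × 1,600,000.
Solving, EBIT = (423,000·1,600,000 − 15,000·1,230,000) / (1,600,000 − 1,230,000) = 658,350,000,000 / 370,000 = 1,779,324.32.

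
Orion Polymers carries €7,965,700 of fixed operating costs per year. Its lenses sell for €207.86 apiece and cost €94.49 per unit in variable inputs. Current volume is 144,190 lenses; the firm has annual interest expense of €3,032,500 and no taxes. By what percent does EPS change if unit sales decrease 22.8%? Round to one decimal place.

-69.7%

Contribution at this volume is 144,190 × €113.37 = €16,346,820.30.
Subtracting fixed costs: EBIT = €16,346,820.30 − €7,965,700 = €8,381,120.30.
After interest of €3,032,500.00, pre-tax earnings = €5,348,620.30.
Degree of combined leverage = contribution ÷ (EBIT − I) = €16,346,820.30 ÷ €5,348,620.30 = 3.0563.
EPS therefore changes by 3.0563 × (-22.8%) = -69.7%.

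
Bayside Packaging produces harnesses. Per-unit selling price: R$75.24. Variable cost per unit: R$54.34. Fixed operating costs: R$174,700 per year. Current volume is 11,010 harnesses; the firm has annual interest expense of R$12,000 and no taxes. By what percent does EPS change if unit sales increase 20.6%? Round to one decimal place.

+109.2%

At 11,010 units, contribution = 11,010 × R$20.90 = R$230,109.00.
Operating income = contribution − fixed costs = R$230,109.00 − R$174,700 = R$55,409.00.
Interest = R$12,000.00, so EBIT − I = R$43,409.00.
DCL = total CM / (EBIT − I) = R$230,109.00 / R$43,409.00 = 5.3010.
%ΔEPS = DCL × %ΔSales = 5.3010 × +20.6% = +109.2%.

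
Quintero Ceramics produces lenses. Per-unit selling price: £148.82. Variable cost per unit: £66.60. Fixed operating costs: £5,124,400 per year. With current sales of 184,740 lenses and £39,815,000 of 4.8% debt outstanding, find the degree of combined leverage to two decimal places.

1.86

At 184,740 units, contribution = 184,740 × £82.22 = £15,189,322.80.
Subtracting fixed costs: EBIT = £15,189,322.80 − £5,124,400 = £10,064,922.80. Interest = £1,911,120.00, so EBIT − I = £8,153,802.80.
DCL = contribution ÷ (EBIT − I) = £15,189,322.80 ÷ £8,153,802.80 = 1.8629.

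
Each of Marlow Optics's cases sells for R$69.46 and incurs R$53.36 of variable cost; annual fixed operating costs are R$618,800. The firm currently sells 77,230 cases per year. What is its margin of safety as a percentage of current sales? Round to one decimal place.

Unit CM = price − variable cost = R$69.46 − R$53.36 = R$16.10. Break-even units = R$618,800 ÷ R$16.10 = 38,434.78; break-even revenue = 38,434.78 × R$69.46 = R$2,669,680.00.
Actual sales revenue = 77,230 × R$69.46 = R$5,364,395.80.
Margin of safety = (R$5,364,395.80 − R$2,669,680.00) ÷ R$5,364,395.80 = 50.2%.

50.2%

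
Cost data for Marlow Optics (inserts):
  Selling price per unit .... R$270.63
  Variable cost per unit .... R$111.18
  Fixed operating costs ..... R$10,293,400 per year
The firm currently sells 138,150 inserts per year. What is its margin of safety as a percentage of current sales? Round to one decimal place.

53.3%

Each unit contributes R$270.63 − R$111.18 = R$159.45. Break-even units = R$10,293,400 ÷ R$159.45 = 64,555.66; break-even revenue = 64,555.66 × R$270.63 = R$17,470,698.29.
Current sales = 138,150 × R$270.63 = R$37,387,534.50.
Margin of safety = (R$37,387,534.50 − R$17,470,698.29) ÷ R$37,387,534.50 = 53.3%.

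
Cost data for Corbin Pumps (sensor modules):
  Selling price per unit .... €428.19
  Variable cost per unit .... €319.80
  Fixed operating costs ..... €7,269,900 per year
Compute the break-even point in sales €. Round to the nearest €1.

Contribution margin per unit = €428.19 − €319.80 = €108.39, a CM ratio of €108.39 ÷ €428.19 = 0.2531.
Break-even revenue = fixed costs × price ÷ CM = €7,269,900 × €428.19 ÷ €108.39 = €28,719,425.

€28,719,425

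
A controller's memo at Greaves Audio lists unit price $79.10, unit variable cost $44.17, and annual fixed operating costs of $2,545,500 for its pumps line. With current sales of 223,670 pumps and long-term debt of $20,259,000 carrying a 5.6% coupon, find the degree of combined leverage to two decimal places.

1.89

Total contribution margin = 223,670 × $34.93 = $7,812,793.10.
Subtracting fixed costs: EBIT = $7,812,793.10 − $2,545,500 = $5,267,293.10. Interest = $1,134,504.00.
DOL = $7,812,793.10 ÷ $5,267,293.10 = 1.4833; DFL = $5,267,293.10 ÷ $4,132,789.10 = 1.2745.
Combined leverage = 1.4833 × 1.2745 = 1.8905.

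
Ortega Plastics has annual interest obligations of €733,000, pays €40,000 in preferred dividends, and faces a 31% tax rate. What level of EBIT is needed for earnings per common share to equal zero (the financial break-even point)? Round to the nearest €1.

€790,971

Grossing the preferred dividend up to pre-tax terms: €40,000 / (1 − 0.31) = €57,971.01.
Financial break-even EBIT = interest + D_p ÷ (1 − t) = €733,000 + €57,971.01 = €790,971.01.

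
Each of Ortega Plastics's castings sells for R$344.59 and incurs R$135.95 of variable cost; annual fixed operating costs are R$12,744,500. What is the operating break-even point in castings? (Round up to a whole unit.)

Contribution margin per unit = R$344.59 − R$135.95 = R$208.64.
Break-even Q = R$12,744,500 / R$208.64 = 61,083.68 → 61,084 castings.

61,084 castings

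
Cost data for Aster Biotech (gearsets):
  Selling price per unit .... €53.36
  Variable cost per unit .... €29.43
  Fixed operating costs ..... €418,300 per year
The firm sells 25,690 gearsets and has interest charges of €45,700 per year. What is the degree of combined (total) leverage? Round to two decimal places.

4.08

At 25,690 units, contribution = 25,690 × €23.93 = €614,761.70.
Subtracting fixed costs: EBIT = €614,761.70 − €418,300 = €196,461.70. Interest = €45,700.00, so EBIT − I = €150,761.70.
Degree of total leverage = total CM / (EBIT − interest) = €614,761.70 / €150,761.70 = 4.0777.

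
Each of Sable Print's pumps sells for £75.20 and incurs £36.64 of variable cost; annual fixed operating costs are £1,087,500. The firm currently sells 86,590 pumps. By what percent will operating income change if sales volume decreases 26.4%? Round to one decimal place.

At 86,590 units, contribution = 86,590 × £38.56 = £3,338,910.40.
Operating income = contribution − fixed costs = £3,338,910.40 − £1,087,500 = £2,251,410.40.
So DOL = total CM / EBIT = £3,338,910.40 / £2,251,410.40 = 1.4830.
So EBIT moves 1.4830 × (-26.4%) = -39.2%.

-39.2%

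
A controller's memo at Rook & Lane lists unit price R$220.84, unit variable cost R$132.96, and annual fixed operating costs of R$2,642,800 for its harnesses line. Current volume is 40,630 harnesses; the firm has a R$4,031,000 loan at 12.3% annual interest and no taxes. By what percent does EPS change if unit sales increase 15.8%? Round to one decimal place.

+130.6%

Total contribution margin = 40,630 × R$87.88 = R$3,570,564.40.
EBIT = R$3,570,564.40 − R$2,642,800 = R$927,764.40.
After interest of R$495,813.00, pre-tax earnings = R$431,951.40.
DCL = total CM / (EBIT − I) = R$3,570,564.40 / R$431,951.40 = 8.2661.
%ΔEPS = DCL × %ΔSales = 8.2661 × +15.8% = +130.6%.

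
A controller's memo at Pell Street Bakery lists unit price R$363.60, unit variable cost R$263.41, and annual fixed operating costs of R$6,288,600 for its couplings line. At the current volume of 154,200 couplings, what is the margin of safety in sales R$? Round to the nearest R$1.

Contribution margin per unit = R$363.60 − R$263.41 = R$100.19. Break-even units = R$6,288,600 ÷ R$100.19 = 62,766.74; break-even revenue = 62,766.74 × R$363.60 = R$22,821,987.82.
Actual sales revenue = 154,200 × R$363.60 = R$56,067,120.00.
Margin of safety = R$56,067,120.00 − R$22,821,987.82 = R$33,245,132.

R$33,245,132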